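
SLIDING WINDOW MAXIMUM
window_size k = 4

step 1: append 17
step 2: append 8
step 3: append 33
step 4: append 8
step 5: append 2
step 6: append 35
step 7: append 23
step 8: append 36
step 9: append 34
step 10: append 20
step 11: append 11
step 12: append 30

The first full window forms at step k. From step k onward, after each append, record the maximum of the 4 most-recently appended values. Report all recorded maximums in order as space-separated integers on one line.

Answer: 33 33 35 35 36 36 36 36 34

Derivation:
step 1: append 17 -> window=[17] (not full yet)
step 2: append 8 -> window=[17, 8] (not full yet)
step 3: append 33 -> window=[17, 8, 33] (not full yet)
step 4: append 8 -> window=[17, 8, 33, 8] -> max=33
step 5: append 2 -> window=[8, 33, 8, 2] -> max=33
step 6: append 35 -> window=[33, 8, 2, 35] -> max=35
step 7: append 23 -> window=[8, 2, 35, 23] -> max=35
step 8: append 36 -> window=[2, 35, 23, 36] -> max=36
step 9: append 34 -> window=[35, 23, 36, 34] -> max=36
step 10: append 20 -> window=[23, 36, 34, 20] -> max=36
step 11: append 11 -> window=[36, 34, 20, 11] -> max=36
step 12: append 30 -> window=[34, 20, 11, 30] -> max=34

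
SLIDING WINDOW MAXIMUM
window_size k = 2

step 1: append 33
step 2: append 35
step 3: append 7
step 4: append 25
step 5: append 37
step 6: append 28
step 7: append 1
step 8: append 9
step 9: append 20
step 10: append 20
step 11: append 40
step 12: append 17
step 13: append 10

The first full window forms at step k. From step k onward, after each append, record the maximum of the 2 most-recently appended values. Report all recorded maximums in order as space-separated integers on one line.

Answer: 35 35 25 37 37 28 9 20 20 40 40 17

Derivation:
step 1: append 33 -> window=[33] (not full yet)
step 2: append 35 -> window=[33, 35] -> max=35
step 3: append 7 -> window=[35, 7] -> max=35
step 4: append 25 -> window=[7, 25] -> max=25
step 5: append 37 -> window=[25, 37] -> max=37
step 6: append 28 -> window=[37, 28] -> max=37
step 7: append 1 -> window=[28, 1] -> max=28
step 8: append 9 -> window=[1, 9] -> max=9
step 9: append 20 -> window=[9, 20] -> max=20
step 10: append 20 -> window=[20, 20] -> max=20
step 11: append 40 -> window=[20, 40] -> max=40
step 12: append 17 -> window=[40, 17] -> max=40
step 13: append 10 -> window=[17, 10] -> max=17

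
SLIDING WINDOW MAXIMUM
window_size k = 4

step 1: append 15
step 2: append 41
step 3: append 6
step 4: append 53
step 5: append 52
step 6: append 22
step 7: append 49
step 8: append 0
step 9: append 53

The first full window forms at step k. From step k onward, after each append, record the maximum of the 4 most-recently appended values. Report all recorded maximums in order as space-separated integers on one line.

Answer: 53 53 53 53 52 53

Derivation:
step 1: append 15 -> window=[15] (not full yet)
step 2: append 41 -> window=[15, 41] (not full yet)
step 3: append 6 -> window=[15, 41, 6] (not full yet)
step 4: append 53 -> window=[15, 41, 6, 53] -> max=53
step 5: append 52 -> window=[41, 6, 53, 52] -> max=53
step 6: append 22 -> window=[6, 53, 52, 22] -> max=53
step 7: append 49 -> window=[53, 52, 22, 49] -> max=53
step 8: append 0 -> window=[52, 22, 49, 0] -> max=52
step 9: append 53 -> window=[22, 49, 0, 53] -> max=53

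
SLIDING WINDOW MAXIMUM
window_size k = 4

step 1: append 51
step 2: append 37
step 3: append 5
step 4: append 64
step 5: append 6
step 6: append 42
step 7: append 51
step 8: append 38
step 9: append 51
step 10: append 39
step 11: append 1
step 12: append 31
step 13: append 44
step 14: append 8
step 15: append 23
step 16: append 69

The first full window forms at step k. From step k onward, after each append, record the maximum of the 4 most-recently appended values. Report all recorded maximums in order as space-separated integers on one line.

step 1: append 51 -> window=[51] (not full yet)
step 2: append 37 -> window=[51, 37] (not full yet)
step 3: append 5 -> window=[51, 37, 5] (not full yet)
step 4: append 64 -> window=[51, 37, 5, 64] -> max=64
step 5: append 6 -> window=[37, 5, 64, 6] -> max=64
step 6: append 42 -> window=[5, 64, 6, 42] -> max=64
step 7: append 51 -> window=[64, 6, 42, 51] -> max=64
step 8: append 38 -> window=[6, 42, 51, 38] -> max=51
step 9: append 51 -> window=[42, 51, 38, 51] -> max=51
step 10: append 39 -> window=[51, 38, 51, 39] -> max=51
step 11: append 1 -> window=[38, 51, 39, 1] -> max=51
step 12: append 31 -> window=[51, 39, 1, 31] -> max=51
step 13: append 44 -> window=[39, 1, 31, 44] -> max=44
step 14: append 8 -> window=[1, 31, 44, 8] -> max=44
step 15: append 23 -> window=[31, 44, 8, 23] -> max=44
step 16: append 69 -> window=[44, 8, 23, 69] -> max=69

Answer: 64 64 64 64 51 51 51 51 51 44 44 44 69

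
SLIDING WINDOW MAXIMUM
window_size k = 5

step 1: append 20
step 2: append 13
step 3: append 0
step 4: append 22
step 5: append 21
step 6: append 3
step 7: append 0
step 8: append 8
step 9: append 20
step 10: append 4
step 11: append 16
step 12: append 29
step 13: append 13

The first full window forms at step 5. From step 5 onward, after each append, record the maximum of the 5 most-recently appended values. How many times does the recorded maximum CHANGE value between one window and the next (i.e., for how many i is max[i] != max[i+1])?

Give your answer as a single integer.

step 1: append 20 -> window=[20] (not full yet)
step 2: append 13 -> window=[20, 13] (not full yet)
step 3: append 0 -> window=[20, 13, 0] (not full yet)
step 4: append 22 -> window=[20, 13, 0, 22] (not full yet)
step 5: append 21 -> window=[20, 13, 0, 22, 21] -> max=22
step 6: append 3 -> window=[13, 0, 22, 21, 3] -> max=22
step 7: append 0 -> window=[0, 22, 21, 3, 0] -> max=22
step 8: append 8 -> window=[22, 21, 3, 0, 8] -> max=22
step 9: append 20 -> window=[21, 3, 0, 8, 20] -> max=21
step 10: append 4 -> window=[3, 0, 8, 20, 4] -> max=20
step 11: append 16 -> window=[0, 8, 20, 4, 16] -> max=20
step 12: append 29 -> window=[8, 20, 4, 16, 29] -> max=29
step 13: append 13 -> window=[20, 4, 16, 29, 13] -> max=29
Recorded maximums: 22 22 22 22 21 20 20 29 29
Changes between consecutive maximums: 3

Answer: 3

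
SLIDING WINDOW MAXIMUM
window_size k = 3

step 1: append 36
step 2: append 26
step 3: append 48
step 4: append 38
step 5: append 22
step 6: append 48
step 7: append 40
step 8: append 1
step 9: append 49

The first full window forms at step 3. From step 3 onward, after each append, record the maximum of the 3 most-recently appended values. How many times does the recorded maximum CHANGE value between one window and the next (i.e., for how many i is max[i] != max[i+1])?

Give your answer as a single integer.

Answer: 1

Derivation:
step 1: append 36 -> window=[36] (not full yet)
step 2: append 26 -> window=[36, 26] (not full yet)
step 3: append 48 -> window=[36, 26, 48] -> max=48
step 4: append 38 -> window=[26, 48, 38] -> max=48
step 5: append 22 -> window=[48, 38, 22] -> max=48
step 6: append 48 -> window=[38, 22, 48] -> max=48
step 7: append 40 -> window=[22, 48, 40] -> max=48
step 8: append 1 -> window=[48, 40, 1] -> max=48
step 9: append 49 -> window=[40, 1, 49] -> max=49
Recorded maximums: 48 48 48 48 48 48 49
Changes between consecutive maximums: 1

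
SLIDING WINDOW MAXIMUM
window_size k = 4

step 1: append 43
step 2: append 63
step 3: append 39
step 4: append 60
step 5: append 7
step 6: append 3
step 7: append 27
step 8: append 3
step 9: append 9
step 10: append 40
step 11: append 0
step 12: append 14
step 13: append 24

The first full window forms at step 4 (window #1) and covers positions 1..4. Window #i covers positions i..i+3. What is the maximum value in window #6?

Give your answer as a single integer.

step 1: append 43 -> window=[43] (not full yet)
step 2: append 63 -> window=[43, 63] (not full yet)
step 3: append 39 -> window=[43, 63, 39] (not full yet)
step 4: append 60 -> window=[43, 63, 39, 60] -> max=63
step 5: append 7 -> window=[63, 39, 60, 7] -> max=63
step 6: append 3 -> window=[39, 60, 7, 3] -> max=60
step 7: append 27 -> window=[60, 7, 3, 27] -> max=60
step 8: append 3 -> window=[7, 3, 27, 3] -> max=27
step 9: append 9 -> window=[3, 27, 3, 9] -> max=27
Window #6 max = 27

Answer: 27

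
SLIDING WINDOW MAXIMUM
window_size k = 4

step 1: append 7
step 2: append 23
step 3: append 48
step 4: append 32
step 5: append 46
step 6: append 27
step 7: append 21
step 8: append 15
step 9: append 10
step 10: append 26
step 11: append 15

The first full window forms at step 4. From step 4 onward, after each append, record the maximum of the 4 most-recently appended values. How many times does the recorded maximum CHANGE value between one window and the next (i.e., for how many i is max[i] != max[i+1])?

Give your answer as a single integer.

Answer: 3

Derivation:
step 1: append 7 -> window=[7] (not full yet)
step 2: append 23 -> window=[7, 23] (not full yet)
step 3: append 48 -> window=[7, 23, 48] (not full yet)
step 4: append 32 -> window=[7, 23, 48, 32] -> max=48
step 5: append 46 -> window=[23, 48, 32, 46] -> max=48
step 6: append 27 -> window=[48, 32, 46, 27] -> max=48
step 7: append 21 -> window=[32, 46, 27, 21] -> max=46
step 8: append 15 -> window=[46, 27, 21, 15] -> max=46
step 9: append 10 -> window=[27, 21, 15, 10] -> max=27
step 10: append 26 -> window=[21, 15, 10, 26] -> max=26
step 11: append 15 -> window=[15, 10, 26, 15] -> max=26
Recorded maximums: 48 48 48 46 46 27 26 26
Changes between consecutive maximums: 3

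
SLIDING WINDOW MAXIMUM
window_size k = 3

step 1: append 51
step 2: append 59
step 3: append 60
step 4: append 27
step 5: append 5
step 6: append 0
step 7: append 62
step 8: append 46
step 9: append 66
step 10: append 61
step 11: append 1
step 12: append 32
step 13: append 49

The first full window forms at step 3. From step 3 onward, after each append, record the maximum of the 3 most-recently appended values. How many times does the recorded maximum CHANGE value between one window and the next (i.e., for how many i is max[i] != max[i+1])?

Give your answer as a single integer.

step 1: append 51 -> window=[51] (not full yet)
step 2: append 59 -> window=[51, 59] (not full yet)
step 3: append 60 -> window=[51, 59, 60] -> max=60
step 4: append 27 -> window=[59, 60, 27] -> max=60
step 5: append 5 -> window=[60, 27, 5] -> max=60
step 6: append 0 -> window=[27, 5, 0] -> max=27
step 7: append 62 -> window=[5, 0, 62] -> max=62
step 8: append 46 -> window=[0, 62, 46] -> max=62
step 9: append 66 -> window=[62, 46, 66] -> max=66
step 10: append 61 -> window=[46, 66, 61] -> max=66
step 11: append 1 -> window=[66, 61, 1] -> max=66
step 12: append 32 -> window=[61, 1, 32] -> max=61
step 13: append 49 -> window=[1, 32, 49] -> max=49
Recorded maximums: 60 60 60 27 62 62 66 66 66 61 49
Changes between consecutive maximums: 5

Answer: 5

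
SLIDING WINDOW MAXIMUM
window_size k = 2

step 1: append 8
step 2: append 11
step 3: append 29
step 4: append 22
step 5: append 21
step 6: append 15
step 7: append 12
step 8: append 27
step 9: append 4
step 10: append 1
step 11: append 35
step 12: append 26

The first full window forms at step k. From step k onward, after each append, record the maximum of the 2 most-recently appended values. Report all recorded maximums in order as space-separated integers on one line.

step 1: append 8 -> window=[8] (not full yet)
step 2: append 11 -> window=[8, 11] -> max=11
step 3: append 29 -> window=[11, 29] -> max=29
step 4: append 22 -> window=[29, 22] -> max=29
step 5: append 21 -> window=[22, 21] -> max=22
step 6: append 15 -> window=[21, 15] -> max=21
step 7: append 12 -> window=[15, 12] -> max=15
step 8: append 27 -> window=[12, 27] -> max=27
step 9: append 4 -> window=[27, 4] -> max=27
step 10: append 1 -> window=[4, 1] -> max=4
step 11: append 35 -> window=[1, 35] -> max=35
step 12: append 26 -> window=[35, 26] -> max=35

Answer: 11 29 29 22 21 15 27 27 4 35 35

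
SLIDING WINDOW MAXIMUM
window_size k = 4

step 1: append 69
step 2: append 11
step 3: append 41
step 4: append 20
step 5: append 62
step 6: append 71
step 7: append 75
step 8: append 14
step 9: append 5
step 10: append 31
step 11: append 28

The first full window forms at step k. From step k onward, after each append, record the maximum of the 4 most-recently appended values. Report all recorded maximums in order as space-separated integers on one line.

Answer: 69 62 71 75 75 75 75 31

Derivation:
step 1: append 69 -> window=[69] (not full yet)
step 2: append 11 -> window=[69, 11] (not full yet)
step 3: append 41 -> window=[69, 11, 41] (not full yet)
step 4: append 20 -> window=[69, 11, 41, 20] -> max=69
step 5: append 62 -> window=[11, 41, 20, 62] -> max=62
step 6: append 71 -> window=[41, 20, 62, 71] -> max=71
step 7: append 75 -> window=[20, 62, 71, 75] -> max=75
step 8: append 14 -> window=[62, 71, 75, 14] -> max=75
step 9: append 5 -> window=[71, 75, 14, 5] -> max=75
step 10: append 31 -> window=[75, 14, 5, 31] -> max=75
step 11: append 28 -> window=[14, 5, 31, 28] -> max=31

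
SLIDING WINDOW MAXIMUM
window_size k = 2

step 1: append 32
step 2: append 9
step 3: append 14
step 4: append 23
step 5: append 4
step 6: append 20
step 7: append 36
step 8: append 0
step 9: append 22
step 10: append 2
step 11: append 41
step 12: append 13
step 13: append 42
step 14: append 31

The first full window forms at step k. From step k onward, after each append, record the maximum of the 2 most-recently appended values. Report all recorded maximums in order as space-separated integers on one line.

step 1: append 32 -> window=[32] (not full yet)
step 2: append 9 -> window=[32, 9] -> max=32
step 3: append 14 -> window=[9, 14] -> max=14
step 4: append 23 -> window=[14, 23] -> max=23
step 5: append 4 -> window=[23, 4] -> max=23
step 6: append 20 -> window=[4, 20] -> max=20
step 7: append 36 -> window=[20, 36] -> max=36
step 8: append 0 -> window=[36, 0] -> max=36
step 9: append 22 -> window=[0, 22] -> max=22
step 10: append 2 -> window=[22, 2] -> max=22
step 11: append 41 -> window=[2, 41] -> max=41
step 12: append 13 -> window=[41, 13] -> max=41
step 13: append 42 -> window=[13, 42] -> max=42
step 14: append 31 -> window=[42, 31] -> max=42

Answer: 32 14 23 23 20 36 36 22 22 41 41 42 42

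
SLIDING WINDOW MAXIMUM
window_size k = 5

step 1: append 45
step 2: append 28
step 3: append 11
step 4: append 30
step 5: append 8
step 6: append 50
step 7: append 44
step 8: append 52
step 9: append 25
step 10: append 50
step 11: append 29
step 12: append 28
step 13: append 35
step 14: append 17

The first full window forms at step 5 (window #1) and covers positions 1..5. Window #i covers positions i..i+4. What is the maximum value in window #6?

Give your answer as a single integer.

step 1: append 45 -> window=[45] (not full yet)
step 2: append 28 -> window=[45, 28] (not full yet)
step 3: append 11 -> window=[45, 28, 11] (not full yet)
step 4: append 30 -> window=[45, 28, 11, 30] (not full yet)
step 5: append 8 -> window=[45, 28, 11, 30, 8] -> max=45
step 6: append 50 -> window=[28, 11, 30, 8, 50] -> max=50
step 7: append 44 -> window=[11, 30, 8, 50, 44] -> max=50
step 8: append 52 -> window=[30, 8, 50, 44, 52] -> max=52
step 9: append 25 -> window=[8, 50, 44, 52, 25] -> max=52
step 10: append 50 -> window=[50, 44, 52, 25, 50] -> max=52
Window #6 max = 52

Answer: 52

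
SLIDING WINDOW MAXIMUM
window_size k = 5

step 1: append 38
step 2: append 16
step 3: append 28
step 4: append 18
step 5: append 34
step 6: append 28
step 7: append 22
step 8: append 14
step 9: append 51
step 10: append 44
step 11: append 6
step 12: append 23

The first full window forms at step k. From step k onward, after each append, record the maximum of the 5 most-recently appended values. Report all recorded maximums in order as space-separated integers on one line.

Answer: 38 34 34 34 51 51 51 51

Derivation:
step 1: append 38 -> window=[38] (not full yet)
step 2: append 16 -> window=[38, 16] (not full yet)
step 3: append 28 -> window=[38, 16, 28] (not full yet)
step 4: append 18 -> window=[38, 16, 28, 18] (not full yet)
step 5: append 34 -> window=[38, 16, 28, 18, 34] -> max=38
step 6: append 28 -> window=[16, 28, 18, 34, 28] -> max=34
step 7: append 22 -> window=[28, 18, 34, 28, 22] -> max=34
step 8: append 14 -> window=[18, 34, 28, 22, 14] -> max=34
step 9: append 51 -> window=[34, 28, 22, 14, 51] -> max=51
step 10: append 44 -> window=[28, 22, 14, 51, 44] -> max=51
step 11: append 6 -> window=[22, 14, 51, 44, 6] -> max=51
step 12: append 23 -> window=[14, 51, 44, 6, 23] -> max=51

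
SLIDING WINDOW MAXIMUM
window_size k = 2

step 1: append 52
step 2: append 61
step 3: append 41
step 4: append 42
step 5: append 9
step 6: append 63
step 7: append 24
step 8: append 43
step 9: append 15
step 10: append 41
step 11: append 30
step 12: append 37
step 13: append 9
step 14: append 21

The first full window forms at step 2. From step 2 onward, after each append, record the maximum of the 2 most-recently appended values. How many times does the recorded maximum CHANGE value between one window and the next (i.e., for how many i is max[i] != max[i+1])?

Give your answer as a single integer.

step 1: append 52 -> window=[52] (not full yet)
step 2: append 61 -> window=[52, 61] -> max=61
step 3: append 41 -> window=[61, 41] -> max=61
step 4: append 42 -> window=[41, 42] -> max=42
step 5: append 9 -> window=[42, 9] -> max=42
step 6: append 63 -> window=[9, 63] -> max=63
step 7: append 24 -> window=[63, 24] -> max=63
step 8: append 43 -> window=[24, 43] -> max=43
step 9: append 15 -> window=[43, 15] -> max=43
step 10: append 41 -> window=[15, 41] -> max=41
step 11: append 30 -> window=[41, 30] -> max=41
step 12: append 37 -> window=[30, 37] -> max=37
step 13: append 9 -> window=[37, 9] -> max=37
step 14: append 21 -> window=[9, 21] -> max=21
Recorded maximums: 61 61 42 42 63 63 43 43 41 41 37 37 21
Changes between consecutive maximums: 6

Answer: 6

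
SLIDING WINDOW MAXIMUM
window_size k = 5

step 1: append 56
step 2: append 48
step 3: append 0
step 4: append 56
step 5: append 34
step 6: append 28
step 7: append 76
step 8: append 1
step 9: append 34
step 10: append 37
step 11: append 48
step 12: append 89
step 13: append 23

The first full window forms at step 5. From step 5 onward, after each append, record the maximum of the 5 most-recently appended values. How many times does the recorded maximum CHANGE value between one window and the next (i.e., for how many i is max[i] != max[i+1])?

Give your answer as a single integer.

Answer: 2

Derivation:
step 1: append 56 -> window=[56] (not full yet)
step 2: append 48 -> window=[56, 48] (not full yet)
step 3: append 0 -> window=[56, 48, 0] (not full yet)
step 4: append 56 -> window=[56, 48, 0, 56] (not full yet)
step 5: append 34 -> window=[56, 48, 0, 56, 34] -> max=56
step 6: append 28 -> window=[48, 0, 56, 34, 28] -> max=56
step 7: append 76 -> window=[0, 56, 34, 28, 76] -> max=76
step 8: append 1 -> window=[56, 34, 28, 76, 1] -> max=76
step 9: append 34 -> window=[34, 28, 76, 1, 34] -> max=76
step 10: append 37 -> window=[28, 76, 1, 34, 37] -> max=76
step 11: append 48 -> window=[76, 1, 34, 37, 48] -> max=76
step 12: append 89 -> window=[1, 34, 37, 48, 89] -> max=89
step 13: append 23 -> window=[34, 37, 48, 89, 23] -> max=89
Recorded maximums: 56 56 76 76 76 76 76 89 89
Changes between consecutive maximums: 2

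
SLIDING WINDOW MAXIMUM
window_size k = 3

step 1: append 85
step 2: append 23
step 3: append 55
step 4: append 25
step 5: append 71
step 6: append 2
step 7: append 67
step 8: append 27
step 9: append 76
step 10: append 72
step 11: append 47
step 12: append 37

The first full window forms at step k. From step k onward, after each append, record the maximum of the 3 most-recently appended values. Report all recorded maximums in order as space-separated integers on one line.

step 1: append 85 -> window=[85] (not full yet)
step 2: append 23 -> window=[85, 23] (not full yet)
step 3: append 55 -> window=[85, 23, 55] -> max=85
step 4: append 25 -> window=[23, 55, 25] -> max=55
step 5: append 71 -> window=[55, 25, 71] -> max=71
step 6: append 2 -> window=[25, 71, 2] -> max=71
step 7: append 67 -> window=[71, 2, 67] -> max=71
step 8: append 27 -> window=[2, 67, 27] -> max=67
step 9: append 76 -> window=[67, 27, 76] -> max=76
step 10: append 72 -> window=[27, 76, 72] -> max=76
step 11: append 47 -> window=[76, 72, 47] -> max=76
step 12: append 37 -> window=[72, 47, 37] -> max=72

Answer: 85 55 71 71 71 67 76 76 76 72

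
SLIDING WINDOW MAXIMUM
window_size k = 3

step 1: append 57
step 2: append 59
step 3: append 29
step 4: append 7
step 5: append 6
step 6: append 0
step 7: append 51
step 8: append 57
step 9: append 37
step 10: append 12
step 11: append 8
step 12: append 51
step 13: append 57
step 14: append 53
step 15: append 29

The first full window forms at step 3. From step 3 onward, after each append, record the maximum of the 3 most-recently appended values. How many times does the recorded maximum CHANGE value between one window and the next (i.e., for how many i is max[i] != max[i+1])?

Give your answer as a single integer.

Answer: 7

Derivation:
step 1: append 57 -> window=[57] (not full yet)
step 2: append 59 -> window=[57, 59] (not full yet)
step 3: append 29 -> window=[57, 59, 29] -> max=59
step 4: append 7 -> window=[59, 29, 7] -> max=59
step 5: append 6 -> window=[29, 7, 6] -> max=29
step 6: append 0 -> window=[7, 6, 0] -> max=7
step 7: append 51 -> window=[6, 0, 51] -> max=51
step 8: append 57 -> window=[0, 51, 57] -> max=57
step 9: append 37 -> window=[51, 57, 37] -> max=57
step 10: append 12 -> window=[57, 37, 12] -> max=57
step 11: append 8 -> window=[37, 12, 8] -> max=37
step 12: append 51 -> window=[12, 8, 51] -> max=51
step 13: append 57 -> window=[8, 51, 57] -> max=57
step 14: append 53 -> window=[51, 57, 53] -> max=57
step 15: append 29 -> window=[57, 53, 29] -> max=57
Recorded maximums: 59 59 29 7 51 57 57 57 37 51 57 57 57
Changes between consecutive maximums: 7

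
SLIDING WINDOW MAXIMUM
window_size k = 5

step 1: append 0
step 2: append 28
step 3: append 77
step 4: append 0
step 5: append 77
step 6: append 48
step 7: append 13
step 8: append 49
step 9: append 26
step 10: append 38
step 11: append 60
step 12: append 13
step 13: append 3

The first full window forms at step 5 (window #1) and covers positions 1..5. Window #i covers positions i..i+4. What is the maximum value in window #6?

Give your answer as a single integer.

Answer: 49

Derivation:
step 1: append 0 -> window=[0] (not full yet)
step 2: append 28 -> window=[0, 28] (not full yet)
step 3: append 77 -> window=[0, 28, 77] (not full yet)
step 4: append 0 -> window=[0, 28, 77, 0] (not full yet)
step 5: append 77 -> window=[0, 28, 77, 0, 77] -> max=77
step 6: append 48 -> window=[28, 77, 0, 77, 48] -> max=77
step 7: append 13 -> window=[77, 0, 77, 48, 13] -> max=77
step 8: append 49 -> window=[0, 77, 48, 13, 49] -> max=77
step 9: append 26 -> window=[77, 48, 13, 49, 26] -> max=77
step 10: append 38 -> window=[48, 13, 49, 26, 38] -> max=49
Window #6 max = 49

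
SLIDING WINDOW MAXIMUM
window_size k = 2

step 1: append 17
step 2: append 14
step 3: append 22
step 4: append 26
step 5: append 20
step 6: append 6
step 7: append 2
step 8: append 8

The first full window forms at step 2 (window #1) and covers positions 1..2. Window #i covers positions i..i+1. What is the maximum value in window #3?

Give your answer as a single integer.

Answer: 26

Derivation:
step 1: append 17 -> window=[17] (not full yet)
step 2: append 14 -> window=[17, 14] -> max=17
step 3: append 22 -> window=[14, 22] -> max=22
step 4: append 26 -> window=[22, 26] -> max=26
Window #3 max = 26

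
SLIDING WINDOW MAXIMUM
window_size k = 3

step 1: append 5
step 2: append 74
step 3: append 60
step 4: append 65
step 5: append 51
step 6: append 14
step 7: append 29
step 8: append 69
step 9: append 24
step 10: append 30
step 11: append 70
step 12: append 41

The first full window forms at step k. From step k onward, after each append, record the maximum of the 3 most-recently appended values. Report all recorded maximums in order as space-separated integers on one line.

step 1: append 5 -> window=[5] (not full yet)
step 2: append 74 -> window=[5, 74] (not full yet)
step 3: append 60 -> window=[5, 74, 60] -> max=74
step 4: append 65 -> window=[74, 60, 65] -> max=74
step 5: append 51 -> window=[60, 65, 51] -> max=65
step 6: append 14 -> window=[65, 51, 14] -> max=65
step 7: append 29 -> window=[51, 14, 29] -> max=51
step 8: append 69 -> window=[14, 29, 69] -> max=69
step 9: append 24 -> window=[29, 69, 24] -> max=69
step 10: append 30 -> window=[69, 24, 30] -> max=69
step 11: append 70 -> window=[24, 30, 70] -> max=70
step 12: append 41 -> window=[30, 70, 41] -> max=70

Answer: 74 74 65 65 51 69 69 69 70 70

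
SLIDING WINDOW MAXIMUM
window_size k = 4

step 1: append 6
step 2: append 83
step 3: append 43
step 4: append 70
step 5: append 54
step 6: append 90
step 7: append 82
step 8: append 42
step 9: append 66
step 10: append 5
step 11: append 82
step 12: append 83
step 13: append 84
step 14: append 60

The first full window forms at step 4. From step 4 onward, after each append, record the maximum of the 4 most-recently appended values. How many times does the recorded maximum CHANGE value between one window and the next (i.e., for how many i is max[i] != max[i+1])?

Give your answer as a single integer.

Answer: 4

Derivation:
step 1: append 6 -> window=[6] (not full yet)
step 2: append 83 -> window=[6, 83] (not full yet)
step 3: append 43 -> window=[6, 83, 43] (not full yet)
step 4: append 70 -> window=[6, 83, 43, 70] -> max=83
step 5: append 54 -> window=[83, 43, 70, 54] -> max=83
step 6: append 90 -> window=[43, 70, 54, 90] -> max=90
step 7: append 82 -> window=[70, 54, 90, 82] -> max=90
step 8: append 42 -> window=[54, 90, 82, 42] -> max=90
step 9: append 66 -> window=[90, 82, 42, 66] -> max=90
step 10: append 5 -> window=[82, 42, 66, 5] -> max=82
step 11: append 82 -> window=[42, 66, 5, 82] -> max=82
step 12: append 83 -> window=[66, 5, 82, 83] -> max=83
step 13: append 84 -> window=[5, 82, 83, 84] -> max=84
step 14: append 60 -> window=[82, 83, 84, 60] -> max=84
Recorded maximums: 83 83 90 90 90 90 82 82 83 84 84
Changes between consecutive maximums: 4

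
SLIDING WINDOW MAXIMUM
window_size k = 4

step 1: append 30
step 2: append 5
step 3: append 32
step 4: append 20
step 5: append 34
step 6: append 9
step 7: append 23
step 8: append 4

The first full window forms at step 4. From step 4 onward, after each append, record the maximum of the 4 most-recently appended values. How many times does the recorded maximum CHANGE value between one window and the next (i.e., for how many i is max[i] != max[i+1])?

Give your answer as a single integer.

Answer: 1

Derivation:
step 1: append 30 -> window=[30] (not full yet)
step 2: append 5 -> window=[30, 5] (not full yet)
step 3: append 32 -> window=[30, 5, 32] (not full yet)
step 4: append 20 -> window=[30, 5, 32, 20] -> max=32
step 5: append 34 -> window=[5, 32, 20, 34] -> max=34
step 6: append 9 -> window=[32, 20, 34, 9] -> max=34
step 7: append 23 -> window=[20, 34, 9, 23] -> max=34
step 8: append 4 -> window=[34, 9, 23, 4] -> max=34
Recorded maximums: 32 34 34 34 34
Changes between consecutive maximums: 1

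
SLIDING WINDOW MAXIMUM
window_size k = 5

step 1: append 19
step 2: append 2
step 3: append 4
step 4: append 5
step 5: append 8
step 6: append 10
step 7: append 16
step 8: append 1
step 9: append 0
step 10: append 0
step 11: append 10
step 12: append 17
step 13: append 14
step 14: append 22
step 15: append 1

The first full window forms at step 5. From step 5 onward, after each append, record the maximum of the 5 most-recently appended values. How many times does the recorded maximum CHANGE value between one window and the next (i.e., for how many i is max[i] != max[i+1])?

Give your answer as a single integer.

Answer: 4

Derivation:
step 1: append 19 -> window=[19] (not full yet)
step 2: append 2 -> window=[19, 2] (not full yet)
step 3: append 4 -> window=[19, 2, 4] (not full yet)
step 4: append 5 -> window=[19, 2, 4, 5] (not full yet)
step 5: append 8 -> window=[19, 2, 4, 5, 8] -> max=19
step 6: append 10 -> window=[2, 4, 5, 8, 10] -> max=10
step 7: append 16 -> window=[4, 5, 8, 10, 16] -> max=16
step 8: append 1 -> window=[5, 8, 10, 16, 1] -> max=16
step 9: append 0 -> window=[8, 10, 16, 1, 0] -> max=16
step 10: append 0 -> window=[10, 16, 1, 0, 0] -> max=16
step 11: append 10 -> window=[16, 1, 0, 0, 10] -> max=16
step 12: append 17 -> window=[1, 0, 0, 10, 17] -> max=17
step 13: append 14 -> window=[0, 0, 10, 17, 14] -> max=17
step 14: append 22 -> window=[0, 10, 17, 14, 22] -> max=22
step 15: append 1 -> window=[10, 17, 14, 22, 1] -> max=22
Recorded maximums: 19 10 16 16 16 16 16 17 17 22 22
Changes between consecutive maximums: 4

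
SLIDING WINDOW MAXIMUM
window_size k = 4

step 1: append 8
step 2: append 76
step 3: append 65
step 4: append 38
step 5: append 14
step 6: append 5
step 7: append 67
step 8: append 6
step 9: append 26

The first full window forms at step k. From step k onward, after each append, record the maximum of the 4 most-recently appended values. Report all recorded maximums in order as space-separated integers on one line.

Answer: 76 76 65 67 67 67

Derivation:
step 1: append 8 -> window=[8] (not full yet)
step 2: append 76 -> window=[8, 76] (not full yet)
step 3: append 65 -> window=[8, 76, 65] (not full yet)
step 4: append 38 -> window=[8, 76, 65, 38] -> max=76
step 5: append 14 -> window=[76, 65, 38, 14] -> max=76
step 6: append 5 -> window=[65, 38, 14, 5] -> max=65
step 7: append 67 -> window=[38, 14, 5, 67] -> max=67
step 8: append 6 -> window=[14, 5, 67, 6] -> max=67
step 9: append 26 -> window=[5, 67, 6, 26] -> max=67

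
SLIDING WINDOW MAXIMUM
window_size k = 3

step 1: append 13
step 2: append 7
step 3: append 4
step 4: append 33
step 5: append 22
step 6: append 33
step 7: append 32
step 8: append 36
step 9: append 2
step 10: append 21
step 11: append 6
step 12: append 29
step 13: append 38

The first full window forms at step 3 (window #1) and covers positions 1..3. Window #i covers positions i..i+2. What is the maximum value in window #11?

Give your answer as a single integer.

step 1: append 13 -> window=[13] (not full yet)
step 2: append 7 -> window=[13, 7] (not full yet)
step 3: append 4 -> window=[13, 7, 4] -> max=13
step 4: append 33 -> window=[7, 4, 33] -> max=33
step 5: append 22 -> window=[4, 33, 22] -> max=33
step 6: append 33 -> window=[33, 22, 33] -> max=33
step 7: append 32 -> window=[22, 33, 32] -> max=33
step 8: append 36 -> window=[33, 32, 36] -> max=36
step 9: append 2 -> window=[32, 36, 2] -> max=36
step 10: append 21 -> window=[36, 2, 21] -> max=36
step 11: append 6 -> window=[2, 21, 6] -> max=21
step 12: append 29 -> window=[21, 6, 29] -> max=29
step 13: append 38 -> window=[6, 29, 38] -> max=38
Window #11 max = 38

Answer: 38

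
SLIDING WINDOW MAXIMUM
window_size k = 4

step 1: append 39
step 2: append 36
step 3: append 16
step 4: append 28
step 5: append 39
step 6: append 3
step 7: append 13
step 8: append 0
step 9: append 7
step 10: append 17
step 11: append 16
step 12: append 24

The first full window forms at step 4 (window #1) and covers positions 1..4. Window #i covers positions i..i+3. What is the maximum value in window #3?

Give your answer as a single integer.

Answer: 39

Derivation:
step 1: append 39 -> window=[39] (not full yet)
step 2: append 36 -> window=[39, 36] (not full yet)
step 3: append 16 -> window=[39, 36, 16] (not full yet)
step 4: append 28 -> window=[39, 36, 16, 28] -> max=39
step 5: append 39 -> window=[36, 16, 28, 39] -> max=39
step 6: append 3 -> window=[16, 28, 39, 3] -> max=39
Window #3 max = 39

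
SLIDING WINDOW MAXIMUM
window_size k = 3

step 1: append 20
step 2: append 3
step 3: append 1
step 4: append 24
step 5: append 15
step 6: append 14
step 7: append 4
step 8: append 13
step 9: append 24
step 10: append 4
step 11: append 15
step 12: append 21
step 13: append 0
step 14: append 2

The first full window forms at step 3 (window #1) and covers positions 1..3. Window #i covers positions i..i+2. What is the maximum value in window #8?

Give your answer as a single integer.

step 1: append 20 -> window=[20] (not full yet)
step 2: append 3 -> window=[20, 3] (not full yet)
step 3: append 1 -> window=[20, 3, 1] -> max=20
step 4: append 24 -> window=[3, 1, 24] -> max=24
step 5: append 15 -> window=[1, 24, 15] -> max=24
step 6: append 14 -> window=[24, 15, 14] -> max=24
step 7: append 4 -> window=[15, 14, 4] -> max=15
step 8: append 13 -> window=[14, 4, 13] -> max=14
step 9: append 24 -> window=[4, 13, 24] -> max=24
step 10: append 4 -> window=[13, 24, 4] -> max=24
Window #8 max = 24

Answer: 24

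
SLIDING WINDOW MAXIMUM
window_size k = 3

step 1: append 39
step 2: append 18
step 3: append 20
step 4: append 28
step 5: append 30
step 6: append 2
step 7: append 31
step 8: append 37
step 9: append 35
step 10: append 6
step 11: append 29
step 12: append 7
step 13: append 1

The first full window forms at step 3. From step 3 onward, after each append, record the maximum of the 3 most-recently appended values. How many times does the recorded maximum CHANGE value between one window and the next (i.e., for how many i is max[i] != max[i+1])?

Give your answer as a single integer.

step 1: append 39 -> window=[39] (not full yet)
step 2: append 18 -> window=[39, 18] (not full yet)
step 3: append 20 -> window=[39, 18, 20] -> max=39
step 4: append 28 -> window=[18, 20, 28] -> max=28
step 5: append 30 -> window=[20, 28, 30] -> max=30
step 6: append 2 -> window=[28, 30, 2] -> max=30
step 7: append 31 -> window=[30, 2, 31] -> max=31
step 8: append 37 -> window=[2, 31, 37] -> max=37
step 9: append 35 -> window=[31, 37, 35] -> max=37
step 10: append 6 -> window=[37, 35, 6] -> max=37
step 11: append 29 -> window=[35, 6, 29] -> max=35
step 12: append 7 -> window=[6, 29, 7] -> max=29
step 13: append 1 -> window=[29, 7, 1] -> max=29
Recorded maximums: 39 28 30 30 31 37 37 37 35 29 29
Changes between consecutive maximums: 6

Answer: 6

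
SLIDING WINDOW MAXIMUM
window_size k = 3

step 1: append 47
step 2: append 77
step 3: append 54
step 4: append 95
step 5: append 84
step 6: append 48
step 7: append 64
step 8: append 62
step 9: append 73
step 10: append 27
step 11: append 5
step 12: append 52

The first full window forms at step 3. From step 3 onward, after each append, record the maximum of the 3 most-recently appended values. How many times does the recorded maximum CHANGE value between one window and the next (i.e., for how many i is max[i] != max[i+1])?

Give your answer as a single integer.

Answer: 5

Derivation:
step 1: append 47 -> window=[47] (not full yet)
step 2: append 77 -> window=[47, 77] (not full yet)
step 3: append 54 -> window=[47, 77, 54] -> max=77
step 4: append 95 -> window=[77, 54, 95] -> max=95
step 5: append 84 -> window=[54, 95, 84] -> max=95
step 6: append 48 -> window=[95, 84, 48] -> max=95
step 7: append 64 -> window=[84, 48, 64] -> max=84
step 8: append 62 -> window=[48, 64, 62] -> max=64
step 9: append 73 -> window=[64, 62, 73] -> max=73
step 10: append 27 -> window=[62, 73, 27] -> max=73
step 11: append 5 -> window=[73, 27, 5] -> max=73
step 12: append 52 -> window=[27, 5, 52] -> max=52
Recorded maximums: 77 95 95 95 84 64 73 73 73 52
Changes between consecutive maximums: 5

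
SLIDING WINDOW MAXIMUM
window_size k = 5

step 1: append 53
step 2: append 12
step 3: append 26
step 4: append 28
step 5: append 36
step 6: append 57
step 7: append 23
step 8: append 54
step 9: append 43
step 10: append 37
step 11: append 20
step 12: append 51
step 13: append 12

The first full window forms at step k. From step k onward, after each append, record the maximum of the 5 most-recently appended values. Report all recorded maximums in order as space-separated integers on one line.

Answer: 53 57 57 57 57 57 54 54 51

Derivation:
step 1: append 53 -> window=[53] (not full yet)
step 2: append 12 -> window=[53, 12] (not full yet)
step 3: append 26 -> window=[53, 12, 26] (not full yet)
step 4: append 28 -> window=[53, 12, 26, 28] (not full yet)
step 5: append 36 -> window=[53, 12, 26, 28, 36] -> max=53
step 6: append 57 -> window=[12, 26, 28, 36, 57] -> max=57
step 7: append 23 -> window=[26, 28, 36, 57, 23] -> max=57
step 8: append 54 -> window=[28, 36, 57, 23, 54] -> max=57
step 9: append 43 -> window=[36, 57, 23, 54, 43] -> max=57
step 10: append 37 -> window=[57, 23, 54, 43, 37] -> max=57
step 11: append 20 -> window=[23, 54, 43, 37, 20] -> max=54
step 12: append 51 -> window=[54, 43, 37, 20, 51] -> max=54
step 13: append 12 -> window=[43, 37, 20, 51, 12] -> max=51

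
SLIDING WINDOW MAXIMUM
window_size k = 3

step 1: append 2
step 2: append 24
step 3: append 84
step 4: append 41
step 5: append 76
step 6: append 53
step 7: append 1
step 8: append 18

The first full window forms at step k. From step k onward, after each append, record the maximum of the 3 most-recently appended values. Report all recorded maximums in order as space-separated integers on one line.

step 1: append 2 -> window=[2] (not full yet)
step 2: append 24 -> window=[2, 24] (not full yet)
step 3: append 84 -> window=[2, 24, 84] -> max=84
step 4: append 41 -> window=[24, 84, 41] -> max=84
step 5: append 76 -> window=[84, 41, 76] -> max=84
step 6: append 53 -> window=[41, 76, 53] -> max=76
step 7: append 1 -> window=[76, 53, 1] -> max=76
step 8: append 18 -> window=[53, 1, 18] -> max=53

Answer: 84 84 84 76 76 53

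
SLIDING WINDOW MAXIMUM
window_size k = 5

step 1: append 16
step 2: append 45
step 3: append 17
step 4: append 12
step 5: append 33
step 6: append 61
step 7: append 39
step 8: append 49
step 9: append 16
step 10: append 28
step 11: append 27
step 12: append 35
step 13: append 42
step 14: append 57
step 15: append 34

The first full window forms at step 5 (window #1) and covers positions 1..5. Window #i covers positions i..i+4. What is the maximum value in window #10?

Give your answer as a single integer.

Answer: 57

Derivation:
step 1: append 16 -> window=[16] (not full yet)
step 2: append 45 -> window=[16, 45] (not full yet)
step 3: append 17 -> window=[16, 45, 17] (not full yet)
step 4: append 12 -> window=[16, 45, 17, 12] (not full yet)
step 5: append 33 -> window=[16, 45, 17, 12, 33] -> max=45
step 6: append 61 -> window=[45, 17, 12, 33, 61] -> max=61
step 7: append 39 -> window=[17, 12, 33, 61, 39] -> max=61
step 8: append 49 -> window=[12, 33, 61, 39, 49] -> max=61
step 9: append 16 -> window=[33, 61, 39, 49, 16] -> max=61
step 10: append 28 -> window=[61, 39, 49, 16, 28] -> max=61
step 11: append 27 -> window=[39, 49, 16, 28, 27] -> max=49
step 12: append 35 -> window=[49, 16, 28, 27, 35] -> max=49
step 13: append 42 -> window=[16, 28, 27, 35, 42] -> max=42
step 14: append 57 -> window=[28, 27, 35, 42, 57] -> max=57
Window #10 max = 57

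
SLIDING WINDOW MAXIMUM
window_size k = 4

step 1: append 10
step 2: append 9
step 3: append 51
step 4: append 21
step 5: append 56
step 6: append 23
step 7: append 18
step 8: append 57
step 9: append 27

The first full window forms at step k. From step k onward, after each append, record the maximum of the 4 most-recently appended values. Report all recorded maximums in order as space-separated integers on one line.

Answer: 51 56 56 56 57 57

Derivation:
step 1: append 10 -> window=[10] (not full yet)
step 2: append 9 -> window=[10, 9] (not full yet)
step 3: append 51 -> window=[10, 9, 51] (not full yet)
step 4: append 21 -> window=[10, 9, 51, 21] -> max=51
step 5: append 56 -> window=[9, 51, 21, 56] -> max=56
step 6: append 23 -> window=[51, 21, 56, 23] -> max=56
step 7: append 18 -> window=[21, 56, 23, 18] -> max=56
step 8: append 57 -> window=[56, 23, 18, 57] -> max=57
step 9: append 27 -> window=[23, 18, 57, 27] -> max=57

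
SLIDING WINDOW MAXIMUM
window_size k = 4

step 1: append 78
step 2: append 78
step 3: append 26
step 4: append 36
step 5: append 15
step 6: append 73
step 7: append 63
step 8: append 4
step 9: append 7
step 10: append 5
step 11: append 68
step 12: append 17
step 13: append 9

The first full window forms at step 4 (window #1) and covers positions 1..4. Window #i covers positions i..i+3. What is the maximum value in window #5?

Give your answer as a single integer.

step 1: append 78 -> window=[78] (not full yet)
step 2: append 78 -> window=[78, 78] (not full yet)
step 3: append 26 -> window=[78, 78, 26] (not full yet)
step 4: append 36 -> window=[78, 78, 26, 36] -> max=78
step 5: append 15 -> window=[78, 26, 36, 15] -> max=78
step 6: append 73 -> window=[26, 36, 15, 73] -> max=73
step 7: append 63 -> window=[36, 15, 73, 63] -> max=73
step 8: append 4 -> window=[15, 73, 63, 4] -> max=73
Window #5 max = 73

Answer: 73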